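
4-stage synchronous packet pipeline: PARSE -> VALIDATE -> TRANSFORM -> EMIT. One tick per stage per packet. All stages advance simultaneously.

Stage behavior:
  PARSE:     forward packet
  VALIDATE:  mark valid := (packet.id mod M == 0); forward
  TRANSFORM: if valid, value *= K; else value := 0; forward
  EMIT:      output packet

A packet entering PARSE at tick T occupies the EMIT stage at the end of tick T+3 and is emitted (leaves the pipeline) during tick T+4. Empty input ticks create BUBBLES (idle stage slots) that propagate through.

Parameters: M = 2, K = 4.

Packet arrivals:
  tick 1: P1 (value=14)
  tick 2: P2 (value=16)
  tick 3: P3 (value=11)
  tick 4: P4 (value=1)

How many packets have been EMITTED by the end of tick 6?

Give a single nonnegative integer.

Answer: 2

Derivation:
Tick 1: [PARSE:P1(v=14,ok=F), VALIDATE:-, TRANSFORM:-, EMIT:-] out:-; in:P1
Tick 2: [PARSE:P2(v=16,ok=F), VALIDATE:P1(v=14,ok=F), TRANSFORM:-, EMIT:-] out:-; in:P2
Tick 3: [PARSE:P3(v=11,ok=F), VALIDATE:P2(v=16,ok=T), TRANSFORM:P1(v=0,ok=F), EMIT:-] out:-; in:P3
Tick 4: [PARSE:P4(v=1,ok=F), VALIDATE:P3(v=11,ok=F), TRANSFORM:P2(v=64,ok=T), EMIT:P1(v=0,ok=F)] out:-; in:P4
Tick 5: [PARSE:-, VALIDATE:P4(v=1,ok=T), TRANSFORM:P3(v=0,ok=F), EMIT:P2(v=64,ok=T)] out:P1(v=0); in:-
Tick 6: [PARSE:-, VALIDATE:-, TRANSFORM:P4(v=4,ok=T), EMIT:P3(v=0,ok=F)] out:P2(v=64); in:-
Emitted by tick 6: ['P1', 'P2']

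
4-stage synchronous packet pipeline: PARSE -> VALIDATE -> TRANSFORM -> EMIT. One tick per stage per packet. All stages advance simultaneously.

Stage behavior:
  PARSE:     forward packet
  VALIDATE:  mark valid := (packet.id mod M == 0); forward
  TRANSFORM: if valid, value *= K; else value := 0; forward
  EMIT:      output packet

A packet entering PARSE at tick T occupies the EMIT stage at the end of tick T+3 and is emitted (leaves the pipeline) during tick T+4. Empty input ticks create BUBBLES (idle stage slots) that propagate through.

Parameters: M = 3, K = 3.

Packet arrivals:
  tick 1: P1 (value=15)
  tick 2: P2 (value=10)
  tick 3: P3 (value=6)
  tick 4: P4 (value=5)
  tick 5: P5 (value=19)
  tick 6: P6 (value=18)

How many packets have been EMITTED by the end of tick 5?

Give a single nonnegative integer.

Tick 1: [PARSE:P1(v=15,ok=F), VALIDATE:-, TRANSFORM:-, EMIT:-] out:-; in:P1
Tick 2: [PARSE:P2(v=10,ok=F), VALIDATE:P1(v=15,ok=F), TRANSFORM:-, EMIT:-] out:-; in:P2
Tick 3: [PARSE:P3(v=6,ok=F), VALIDATE:P2(v=10,ok=F), TRANSFORM:P1(v=0,ok=F), EMIT:-] out:-; in:P3
Tick 4: [PARSE:P4(v=5,ok=F), VALIDATE:P3(v=6,ok=T), TRANSFORM:P2(v=0,ok=F), EMIT:P1(v=0,ok=F)] out:-; in:P4
Tick 5: [PARSE:P5(v=19,ok=F), VALIDATE:P4(v=5,ok=F), TRANSFORM:P3(v=18,ok=T), EMIT:P2(v=0,ok=F)] out:P1(v=0); in:P5
Emitted by tick 5: ['P1']

Answer: 1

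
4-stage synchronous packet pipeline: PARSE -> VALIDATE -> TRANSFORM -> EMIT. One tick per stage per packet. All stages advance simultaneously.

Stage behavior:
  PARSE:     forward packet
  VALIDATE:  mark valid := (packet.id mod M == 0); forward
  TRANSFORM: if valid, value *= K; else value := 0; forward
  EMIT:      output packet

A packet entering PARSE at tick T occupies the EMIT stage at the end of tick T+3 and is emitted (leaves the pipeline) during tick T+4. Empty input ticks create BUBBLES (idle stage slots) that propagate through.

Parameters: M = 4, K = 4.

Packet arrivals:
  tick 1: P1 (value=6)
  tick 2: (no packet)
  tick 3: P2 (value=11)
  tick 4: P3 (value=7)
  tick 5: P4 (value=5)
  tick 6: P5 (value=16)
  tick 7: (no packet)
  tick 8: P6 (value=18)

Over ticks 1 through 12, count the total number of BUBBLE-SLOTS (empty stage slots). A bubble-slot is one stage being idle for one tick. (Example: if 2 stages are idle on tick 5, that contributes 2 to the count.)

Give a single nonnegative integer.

Tick 1: [PARSE:P1(v=6,ok=F), VALIDATE:-, TRANSFORM:-, EMIT:-] out:-; bubbles=3
Tick 2: [PARSE:-, VALIDATE:P1(v=6,ok=F), TRANSFORM:-, EMIT:-] out:-; bubbles=3
Tick 3: [PARSE:P2(v=11,ok=F), VALIDATE:-, TRANSFORM:P1(v=0,ok=F), EMIT:-] out:-; bubbles=2
Tick 4: [PARSE:P3(v=7,ok=F), VALIDATE:P2(v=11,ok=F), TRANSFORM:-, EMIT:P1(v=0,ok=F)] out:-; bubbles=1
Tick 5: [PARSE:P4(v=5,ok=F), VALIDATE:P3(v=7,ok=F), TRANSFORM:P2(v=0,ok=F), EMIT:-] out:P1(v=0); bubbles=1
Tick 6: [PARSE:P5(v=16,ok=F), VALIDATE:P4(v=5,ok=T), TRANSFORM:P3(v=0,ok=F), EMIT:P2(v=0,ok=F)] out:-; bubbles=0
Tick 7: [PARSE:-, VALIDATE:P5(v=16,ok=F), TRANSFORM:P4(v=20,ok=T), EMIT:P3(v=0,ok=F)] out:P2(v=0); bubbles=1
Tick 8: [PARSE:P6(v=18,ok=F), VALIDATE:-, TRANSFORM:P5(v=0,ok=F), EMIT:P4(v=20,ok=T)] out:P3(v=0); bubbles=1
Tick 9: [PARSE:-, VALIDATE:P6(v=18,ok=F), TRANSFORM:-, EMIT:P5(v=0,ok=F)] out:P4(v=20); bubbles=2
Tick 10: [PARSE:-, VALIDATE:-, TRANSFORM:P6(v=0,ok=F), EMIT:-] out:P5(v=0); bubbles=3
Tick 11: [PARSE:-, VALIDATE:-, TRANSFORM:-, EMIT:P6(v=0,ok=F)] out:-; bubbles=3
Tick 12: [PARSE:-, VALIDATE:-, TRANSFORM:-, EMIT:-] out:P6(v=0); bubbles=4
Total bubble-slots: 24

Answer: 24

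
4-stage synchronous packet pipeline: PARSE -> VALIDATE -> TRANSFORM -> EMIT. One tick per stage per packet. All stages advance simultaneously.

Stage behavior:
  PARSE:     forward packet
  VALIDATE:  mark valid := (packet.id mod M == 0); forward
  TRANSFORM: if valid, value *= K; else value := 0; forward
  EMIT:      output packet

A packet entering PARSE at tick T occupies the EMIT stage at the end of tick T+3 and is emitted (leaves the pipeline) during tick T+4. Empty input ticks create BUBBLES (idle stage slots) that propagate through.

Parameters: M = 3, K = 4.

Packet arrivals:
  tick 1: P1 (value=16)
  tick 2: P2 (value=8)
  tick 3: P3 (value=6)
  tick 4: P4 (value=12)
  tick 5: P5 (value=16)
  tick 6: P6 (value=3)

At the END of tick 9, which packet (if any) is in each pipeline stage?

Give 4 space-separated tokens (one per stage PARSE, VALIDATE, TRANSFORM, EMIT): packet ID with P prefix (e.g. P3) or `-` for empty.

Tick 1: [PARSE:P1(v=16,ok=F), VALIDATE:-, TRANSFORM:-, EMIT:-] out:-; in:P1
Tick 2: [PARSE:P2(v=8,ok=F), VALIDATE:P1(v=16,ok=F), TRANSFORM:-, EMIT:-] out:-; in:P2
Tick 3: [PARSE:P3(v=6,ok=F), VALIDATE:P2(v=8,ok=F), TRANSFORM:P1(v=0,ok=F), EMIT:-] out:-; in:P3
Tick 4: [PARSE:P4(v=12,ok=F), VALIDATE:P3(v=6,ok=T), TRANSFORM:P2(v=0,ok=F), EMIT:P1(v=0,ok=F)] out:-; in:P4
Tick 5: [PARSE:P5(v=16,ok=F), VALIDATE:P4(v=12,ok=F), TRANSFORM:P3(v=24,ok=T), EMIT:P2(v=0,ok=F)] out:P1(v=0); in:P5
Tick 6: [PARSE:P6(v=3,ok=F), VALIDATE:P5(v=16,ok=F), TRANSFORM:P4(v=0,ok=F), EMIT:P3(v=24,ok=T)] out:P2(v=0); in:P6
Tick 7: [PARSE:-, VALIDATE:P6(v=3,ok=T), TRANSFORM:P5(v=0,ok=F), EMIT:P4(v=0,ok=F)] out:P3(v=24); in:-
Tick 8: [PARSE:-, VALIDATE:-, TRANSFORM:P6(v=12,ok=T), EMIT:P5(v=0,ok=F)] out:P4(v=0); in:-
Tick 9: [PARSE:-, VALIDATE:-, TRANSFORM:-, EMIT:P6(v=12,ok=T)] out:P5(v=0); in:-
At end of tick 9: ['-', '-', '-', 'P6']

Answer: - - - P6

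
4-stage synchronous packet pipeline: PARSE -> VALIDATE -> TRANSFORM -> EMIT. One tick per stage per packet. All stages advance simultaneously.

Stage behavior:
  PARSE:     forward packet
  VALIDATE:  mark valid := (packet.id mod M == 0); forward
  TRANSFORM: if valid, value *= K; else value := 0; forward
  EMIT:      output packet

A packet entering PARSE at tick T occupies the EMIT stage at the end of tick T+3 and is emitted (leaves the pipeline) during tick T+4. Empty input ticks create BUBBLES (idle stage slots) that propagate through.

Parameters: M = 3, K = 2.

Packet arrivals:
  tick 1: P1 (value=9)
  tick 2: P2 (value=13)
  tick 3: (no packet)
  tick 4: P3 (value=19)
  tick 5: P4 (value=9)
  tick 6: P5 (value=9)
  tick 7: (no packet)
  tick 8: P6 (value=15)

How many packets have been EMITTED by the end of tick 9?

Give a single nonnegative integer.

Tick 1: [PARSE:P1(v=9,ok=F), VALIDATE:-, TRANSFORM:-, EMIT:-] out:-; in:P1
Tick 2: [PARSE:P2(v=13,ok=F), VALIDATE:P1(v=9,ok=F), TRANSFORM:-, EMIT:-] out:-; in:P2
Tick 3: [PARSE:-, VALIDATE:P2(v=13,ok=F), TRANSFORM:P1(v=0,ok=F), EMIT:-] out:-; in:-
Tick 4: [PARSE:P3(v=19,ok=F), VALIDATE:-, TRANSFORM:P2(v=0,ok=F), EMIT:P1(v=0,ok=F)] out:-; in:P3
Tick 5: [PARSE:P4(v=9,ok=F), VALIDATE:P3(v=19,ok=T), TRANSFORM:-, EMIT:P2(v=0,ok=F)] out:P1(v=0); in:P4
Tick 6: [PARSE:P5(v=9,ok=F), VALIDATE:P4(v=9,ok=F), TRANSFORM:P3(v=38,ok=T), EMIT:-] out:P2(v=0); in:P5
Tick 7: [PARSE:-, VALIDATE:P5(v=9,ok=F), TRANSFORM:P4(v=0,ok=F), EMIT:P3(v=38,ok=T)] out:-; in:-
Tick 8: [PARSE:P6(v=15,ok=F), VALIDATE:-, TRANSFORM:P5(v=0,ok=F), EMIT:P4(v=0,ok=F)] out:P3(v=38); in:P6
Tick 9: [PARSE:-, VALIDATE:P6(v=15,ok=T), TRANSFORM:-, EMIT:P5(v=0,ok=F)] out:P4(v=0); in:-
Emitted by tick 9: ['P1', 'P2', 'P3', 'P4']

Answer: 4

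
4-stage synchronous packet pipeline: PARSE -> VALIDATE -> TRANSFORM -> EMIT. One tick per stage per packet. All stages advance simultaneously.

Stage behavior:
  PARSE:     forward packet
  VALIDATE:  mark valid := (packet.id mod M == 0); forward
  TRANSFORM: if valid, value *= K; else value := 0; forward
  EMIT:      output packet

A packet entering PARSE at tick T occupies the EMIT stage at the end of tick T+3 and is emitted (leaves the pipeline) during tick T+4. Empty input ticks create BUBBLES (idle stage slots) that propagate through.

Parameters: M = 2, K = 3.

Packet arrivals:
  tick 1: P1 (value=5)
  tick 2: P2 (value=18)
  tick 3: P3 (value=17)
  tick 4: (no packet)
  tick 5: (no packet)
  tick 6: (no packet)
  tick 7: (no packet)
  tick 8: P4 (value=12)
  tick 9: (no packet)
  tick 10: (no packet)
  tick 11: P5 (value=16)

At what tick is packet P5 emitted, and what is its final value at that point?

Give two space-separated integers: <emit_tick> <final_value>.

Answer: 15 0

Derivation:
Tick 1: [PARSE:P1(v=5,ok=F), VALIDATE:-, TRANSFORM:-, EMIT:-] out:-; in:P1
Tick 2: [PARSE:P2(v=18,ok=F), VALIDATE:P1(v=5,ok=F), TRANSFORM:-, EMIT:-] out:-; in:P2
Tick 3: [PARSE:P3(v=17,ok=F), VALIDATE:P2(v=18,ok=T), TRANSFORM:P1(v=0,ok=F), EMIT:-] out:-; in:P3
Tick 4: [PARSE:-, VALIDATE:P3(v=17,ok=F), TRANSFORM:P2(v=54,ok=T), EMIT:P1(v=0,ok=F)] out:-; in:-
Tick 5: [PARSE:-, VALIDATE:-, TRANSFORM:P3(v=0,ok=F), EMIT:P2(v=54,ok=T)] out:P1(v=0); in:-
Tick 6: [PARSE:-, VALIDATE:-, TRANSFORM:-, EMIT:P3(v=0,ok=F)] out:P2(v=54); in:-
Tick 7: [PARSE:-, VALIDATE:-, TRANSFORM:-, EMIT:-] out:P3(v=0); in:-
Tick 8: [PARSE:P4(v=12,ok=F), VALIDATE:-, TRANSFORM:-, EMIT:-] out:-; in:P4
Tick 9: [PARSE:-, VALIDATE:P4(v=12,ok=T), TRANSFORM:-, EMIT:-] out:-; in:-
Tick 10: [PARSE:-, VALIDATE:-, TRANSFORM:P4(v=36,ok=T), EMIT:-] out:-; in:-
Tick 11: [PARSE:P5(v=16,ok=F), VALIDATE:-, TRANSFORM:-, EMIT:P4(v=36,ok=T)] out:-; in:P5
Tick 12: [PARSE:-, VALIDATE:P5(v=16,ok=F), TRANSFORM:-, EMIT:-] out:P4(v=36); in:-
Tick 13: [PARSE:-, VALIDATE:-, TRANSFORM:P5(v=0,ok=F), EMIT:-] out:-; in:-
Tick 14: [PARSE:-, VALIDATE:-, TRANSFORM:-, EMIT:P5(v=0,ok=F)] out:-; in:-
Tick 15: [PARSE:-, VALIDATE:-, TRANSFORM:-, EMIT:-] out:P5(v=0); in:-
P5: arrives tick 11, valid=False (id=5, id%2=1), emit tick 15, final value 0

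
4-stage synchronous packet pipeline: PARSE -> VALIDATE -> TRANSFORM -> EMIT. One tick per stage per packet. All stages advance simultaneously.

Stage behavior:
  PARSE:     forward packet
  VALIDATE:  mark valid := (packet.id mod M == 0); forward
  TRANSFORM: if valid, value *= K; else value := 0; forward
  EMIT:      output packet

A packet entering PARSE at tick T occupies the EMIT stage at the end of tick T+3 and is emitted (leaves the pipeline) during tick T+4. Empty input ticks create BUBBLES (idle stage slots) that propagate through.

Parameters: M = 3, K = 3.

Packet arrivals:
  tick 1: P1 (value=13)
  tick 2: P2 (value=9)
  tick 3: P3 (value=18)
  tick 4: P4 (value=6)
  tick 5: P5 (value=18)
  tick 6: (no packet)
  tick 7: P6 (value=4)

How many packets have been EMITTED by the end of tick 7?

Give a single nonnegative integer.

Answer: 3

Derivation:
Tick 1: [PARSE:P1(v=13,ok=F), VALIDATE:-, TRANSFORM:-, EMIT:-] out:-; in:P1
Tick 2: [PARSE:P2(v=9,ok=F), VALIDATE:P1(v=13,ok=F), TRANSFORM:-, EMIT:-] out:-; in:P2
Tick 3: [PARSE:P3(v=18,ok=F), VALIDATE:P2(v=9,ok=F), TRANSFORM:P1(v=0,ok=F), EMIT:-] out:-; in:P3
Tick 4: [PARSE:P4(v=6,ok=F), VALIDATE:P3(v=18,ok=T), TRANSFORM:P2(v=0,ok=F), EMIT:P1(v=0,ok=F)] out:-; in:P4
Tick 5: [PARSE:P5(v=18,ok=F), VALIDATE:P4(v=6,ok=F), TRANSFORM:P3(v=54,ok=T), EMIT:P2(v=0,ok=F)] out:P1(v=0); in:P5
Tick 6: [PARSE:-, VALIDATE:P5(v=18,ok=F), TRANSFORM:P4(v=0,ok=F), EMIT:P3(v=54,ok=T)] out:P2(v=0); in:-
Tick 7: [PARSE:P6(v=4,ok=F), VALIDATE:-, TRANSFORM:P5(v=0,ok=F), EMIT:P4(v=0,ok=F)] out:P3(v=54); in:P6
Emitted by tick 7: ['P1', 'P2', 'P3']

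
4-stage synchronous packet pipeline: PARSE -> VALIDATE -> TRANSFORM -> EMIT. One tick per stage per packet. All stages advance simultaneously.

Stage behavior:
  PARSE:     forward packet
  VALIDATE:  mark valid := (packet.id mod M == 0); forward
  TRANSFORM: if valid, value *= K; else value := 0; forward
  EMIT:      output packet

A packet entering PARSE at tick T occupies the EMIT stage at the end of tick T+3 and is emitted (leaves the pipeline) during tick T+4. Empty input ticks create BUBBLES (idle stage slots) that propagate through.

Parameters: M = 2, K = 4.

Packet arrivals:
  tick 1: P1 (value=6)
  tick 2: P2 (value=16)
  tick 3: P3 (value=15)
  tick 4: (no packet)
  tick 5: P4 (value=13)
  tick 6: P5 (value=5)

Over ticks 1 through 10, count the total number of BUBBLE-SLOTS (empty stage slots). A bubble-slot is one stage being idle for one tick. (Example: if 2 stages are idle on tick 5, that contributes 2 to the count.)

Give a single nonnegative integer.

Tick 1: [PARSE:P1(v=6,ok=F), VALIDATE:-, TRANSFORM:-, EMIT:-] out:-; bubbles=3
Tick 2: [PARSE:P2(v=16,ok=F), VALIDATE:P1(v=6,ok=F), TRANSFORM:-, EMIT:-] out:-; bubbles=2
Tick 3: [PARSE:P3(v=15,ok=F), VALIDATE:P2(v=16,ok=T), TRANSFORM:P1(v=0,ok=F), EMIT:-] out:-; bubbles=1
Tick 4: [PARSE:-, VALIDATE:P3(v=15,ok=F), TRANSFORM:P2(v=64,ok=T), EMIT:P1(v=0,ok=F)] out:-; bubbles=1
Tick 5: [PARSE:P4(v=13,ok=F), VALIDATE:-, TRANSFORM:P3(v=0,ok=F), EMIT:P2(v=64,ok=T)] out:P1(v=0); bubbles=1
Tick 6: [PARSE:P5(v=5,ok=F), VALIDATE:P4(v=13,ok=T), TRANSFORM:-, EMIT:P3(v=0,ok=F)] out:P2(v=64); bubbles=1
Tick 7: [PARSE:-, VALIDATE:P5(v=5,ok=F), TRANSFORM:P4(v=52,ok=T), EMIT:-] out:P3(v=0); bubbles=2
Tick 8: [PARSE:-, VALIDATE:-, TRANSFORM:P5(v=0,ok=F), EMIT:P4(v=52,ok=T)] out:-; bubbles=2
Tick 9: [PARSE:-, VALIDATE:-, TRANSFORM:-, EMIT:P5(v=0,ok=F)] out:P4(v=52); bubbles=3
Tick 10: [PARSE:-, VALIDATE:-, TRANSFORM:-, EMIT:-] out:P5(v=0); bubbles=4
Total bubble-slots: 20

Answer: 20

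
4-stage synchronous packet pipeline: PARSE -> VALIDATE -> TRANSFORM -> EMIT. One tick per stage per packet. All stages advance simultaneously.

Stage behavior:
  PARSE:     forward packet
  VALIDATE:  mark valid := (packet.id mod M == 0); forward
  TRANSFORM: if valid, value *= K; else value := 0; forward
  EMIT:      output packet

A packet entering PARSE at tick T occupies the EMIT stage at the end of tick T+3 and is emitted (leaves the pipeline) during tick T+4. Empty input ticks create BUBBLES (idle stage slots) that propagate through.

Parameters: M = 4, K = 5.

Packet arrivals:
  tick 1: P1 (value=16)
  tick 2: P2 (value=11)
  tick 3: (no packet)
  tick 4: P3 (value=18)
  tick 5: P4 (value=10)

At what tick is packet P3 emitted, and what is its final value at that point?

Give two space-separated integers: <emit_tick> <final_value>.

Answer: 8 0

Derivation:
Tick 1: [PARSE:P1(v=16,ok=F), VALIDATE:-, TRANSFORM:-, EMIT:-] out:-; in:P1
Tick 2: [PARSE:P2(v=11,ok=F), VALIDATE:P1(v=16,ok=F), TRANSFORM:-, EMIT:-] out:-; in:P2
Tick 3: [PARSE:-, VALIDATE:P2(v=11,ok=F), TRANSFORM:P1(v=0,ok=F), EMIT:-] out:-; in:-
Tick 4: [PARSE:P3(v=18,ok=F), VALIDATE:-, TRANSFORM:P2(v=0,ok=F), EMIT:P1(v=0,ok=F)] out:-; in:P3
Tick 5: [PARSE:P4(v=10,ok=F), VALIDATE:P3(v=18,ok=F), TRANSFORM:-, EMIT:P2(v=0,ok=F)] out:P1(v=0); in:P4
Tick 6: [PARSE:-, VALIDATE:P4(v=10,ok=T), TRANSFORM:P3(v=0,ok=F), EMIT:-] out:P2(v=0); in:-
Tick 7: [PARSE:-, VALIDATE:-, TRANSFORM:P4(v=50,ok=T), EMIT:P3(v=0,ok=F)] out:-; in:-
Tick 8: [PARSE:-, VALIDATE:-, TRANSFORM:-, EMIT:P4(v=50,ok=T)] out:P3(v=0); in:-
Tick 9: [PARSE:-, VALIDATE:-, TRANSFORM:-, EMIT:-] out:P4(v=50); in:-
P3: arrives tick 4, valid=False (id=3, id%4=3), emit tick 8, final value 0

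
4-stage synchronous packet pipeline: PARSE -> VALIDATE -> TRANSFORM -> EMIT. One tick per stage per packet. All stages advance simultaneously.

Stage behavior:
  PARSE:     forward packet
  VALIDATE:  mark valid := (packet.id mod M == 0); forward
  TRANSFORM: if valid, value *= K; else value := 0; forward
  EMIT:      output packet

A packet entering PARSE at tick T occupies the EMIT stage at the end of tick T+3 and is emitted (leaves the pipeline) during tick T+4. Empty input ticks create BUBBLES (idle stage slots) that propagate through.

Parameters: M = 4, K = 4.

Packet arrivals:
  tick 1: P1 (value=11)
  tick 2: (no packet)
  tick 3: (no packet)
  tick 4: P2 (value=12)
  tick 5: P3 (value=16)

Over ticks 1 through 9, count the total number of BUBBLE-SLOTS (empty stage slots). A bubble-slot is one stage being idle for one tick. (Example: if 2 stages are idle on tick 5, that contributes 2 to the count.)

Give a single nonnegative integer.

Answer: 24

Derivation:
Tick 1: [PARSE:P1(v=11,ok=F), VALIDATE:-, TRANSFORM:-, EMIT:-] out:-; bubbles=3
Tick 2: [PARSE:-, VALIDATE:P1(v=11,ok=F), TRANSFORM:-, EMIT:-] out:-; bubbles=3
Tick 3: [PARSE:-, VALIDATE:-, TRANSFORM:P1(v=0,ok=F), EMIT:-] out:-; bubbles=3
Tick 4: [PARSE:P2(v=12,ok=F), VALIDATE:-, TRANSFORM:-, EMIT:P1(v=0,ok=F)] out:-; bubbles=2
Tick 5: [PARSE:P3(v=16,ok=F), VALIDATE:P2(v=12,ok=F), TRANSFORM:-, EMIT:-] out:P1(v=0); bubbles=2
Tick 6: [PARSE:-, VALIDATE:P3(v=16,ok=F), TRANSFORM:P2(v=0,ok=F), EMIT:-] out:-; bubbles=2
Tick 7: [PARSE:-, VALIDATE:-, TRANSFORM:P3(v=0,ok=F), EMIT:P2(v=0,ok=F)] out:-; bubbles=2
Tick 8: [PARSE:-, VALIDATE:-, TRANSFORM:-, EMIT:P3(v=0,ok=F)] out:P2(v=0); bubbles=3
Tick 9: [PARSE:-, VALIDATE:-, TRANSFORM:-, EMIT:-] out:P3(v=0); bubbles=4
Total bubble-slots: 24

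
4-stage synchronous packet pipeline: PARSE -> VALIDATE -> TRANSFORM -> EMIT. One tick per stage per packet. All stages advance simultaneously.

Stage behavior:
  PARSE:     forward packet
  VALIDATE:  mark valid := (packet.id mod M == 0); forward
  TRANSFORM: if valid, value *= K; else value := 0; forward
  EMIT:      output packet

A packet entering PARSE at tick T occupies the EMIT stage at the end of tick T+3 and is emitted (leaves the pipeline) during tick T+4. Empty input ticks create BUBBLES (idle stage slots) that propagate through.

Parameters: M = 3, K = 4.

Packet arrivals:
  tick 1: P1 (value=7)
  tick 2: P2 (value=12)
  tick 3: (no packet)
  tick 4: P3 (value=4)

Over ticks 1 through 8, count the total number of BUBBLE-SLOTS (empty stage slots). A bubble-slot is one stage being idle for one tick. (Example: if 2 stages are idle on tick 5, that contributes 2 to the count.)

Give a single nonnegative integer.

Answer: 20

Derivation:
Tick 1: [PARSE:P1(v=7,ok=F), VALIDATE:-, TRANSFORM:-, EMIT:-] out:-; bubbles=3
Tick 2: [PARSE:P2(v=12,ok=F), VALIDATE:P1(v=7,ok=F), TRANSFORM:-, EMIT:-] out:-; bubbles=2
Tick 3: [PARSE:-, VALIDATE:P2(v=12,ok=F), TRANSFORM:P1(v=0,ok=F), EMIT:-] out:-; bubbles=2
Tick 4: [PARSE:P3(v=4,ok=F), VALIDATE:-, TRANSFORM:P2(v=0,ok=F), EMIT:P1(v=0,ok=F)] out:-; bubbles=1
Tick 5: [PARSE:-, VALIDATE:P3(v=4,ok=T), TRANSFORM:-, EMIT:P2(v=0,ok=F)] out:P1(v=0); bubbles=2
Tick 6: [PARSE:-, VALIDATE:-, TRANSFORM:P3(v=16,ok=T), EMIT:-] out:P2(v=0); bubbles=3
Tick 7: [PARSE:-, VALIDATE:-, TRANSFORM:-, EMIT:P3(v=16,ok=T)] out:-; bubbles=3
Tick 8: [PARSE:-, VALIDATE:-, TRANSFORM:-, EMIT:-] out:P3(v=16); bubbles=4
Total bubble-slots: 20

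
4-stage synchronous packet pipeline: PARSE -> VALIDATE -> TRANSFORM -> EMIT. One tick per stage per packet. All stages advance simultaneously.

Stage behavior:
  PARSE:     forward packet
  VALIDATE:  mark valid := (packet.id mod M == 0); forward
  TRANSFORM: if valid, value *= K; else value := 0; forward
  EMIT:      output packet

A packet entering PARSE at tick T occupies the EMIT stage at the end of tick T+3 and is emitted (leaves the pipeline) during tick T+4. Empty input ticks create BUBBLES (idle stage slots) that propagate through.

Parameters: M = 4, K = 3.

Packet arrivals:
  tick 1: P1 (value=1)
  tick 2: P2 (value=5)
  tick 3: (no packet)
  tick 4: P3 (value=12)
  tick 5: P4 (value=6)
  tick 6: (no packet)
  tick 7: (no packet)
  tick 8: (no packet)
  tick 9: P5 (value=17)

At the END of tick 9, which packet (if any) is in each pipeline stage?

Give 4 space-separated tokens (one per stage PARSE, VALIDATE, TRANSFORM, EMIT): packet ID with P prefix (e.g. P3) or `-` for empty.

Tick 1: [PARSE:P1(v=1,ok=F), VALIDATE:-, TRANSFORM:-, EMIT:-] out:-; in:P1
Tick 2: [PARSE:P2(v=5,ok=F), VALIDATE:P1(v=1,ok=F), TRANSFORM:-, EMIT:-] out:-; in:P2
Tick 3: [PARSE:-, VALIDATE:P2(v=5,ok=F), TRANSFORM:P1(v=0,ok=F), EMIT:-] out:-; in:-
Tick 4: [PARSE:P3(v=12,ok=F), VALIDATE:-, TRANSFORM:P2(v=0,ok=F), EMIT:P1(v=0,ok=F)] out:-; in:P3
Tick 5: [PARSE:P4(v=6,ok=F), VALIDATE:P3(v=12,ok=F), TRANSFORM:-, EMIT:P2(v=0,ok=F)] out:P1(v=0); in:P4
Tick 6: [PARSE:-, VALIDATE:P4(v=6,ok=T), TRANSFORM:P3(v=0,ok=F), EMIT:-] out:P2(v=0); in:-
Tick 7: [PARSE:-, VALIDATE:-, TRANSFORM:P4(v=18,ok=T), EMIT:P3(v=0,ok=F)] out:-; in:-
Tick 8: [PARSE:-, VALIDATE:-, TRANSFORM:-, EMIT:P4(v=18,ok=T)] out:P3(v=0); in:-
Tick 9: [PARSE:P5(v=17,ok=F), VALIDATE:-, TRANSFORM:-, EMIT:-] out:P4(v=18); in:P5
At end of tick 9: ['P5', '-', '-', '-']

Answer: P5 - - -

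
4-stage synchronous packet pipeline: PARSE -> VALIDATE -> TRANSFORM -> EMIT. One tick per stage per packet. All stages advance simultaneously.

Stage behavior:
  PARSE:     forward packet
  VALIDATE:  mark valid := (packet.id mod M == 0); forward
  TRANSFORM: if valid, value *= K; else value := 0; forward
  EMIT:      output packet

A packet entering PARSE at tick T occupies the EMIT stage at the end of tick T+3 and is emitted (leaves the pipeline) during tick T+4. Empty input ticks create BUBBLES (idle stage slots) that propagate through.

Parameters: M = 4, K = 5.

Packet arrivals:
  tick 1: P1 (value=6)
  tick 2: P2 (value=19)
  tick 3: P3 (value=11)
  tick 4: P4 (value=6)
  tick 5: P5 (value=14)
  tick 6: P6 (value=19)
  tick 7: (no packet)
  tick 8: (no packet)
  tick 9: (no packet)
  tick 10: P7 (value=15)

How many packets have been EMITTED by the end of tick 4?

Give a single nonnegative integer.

Tick 1: [PARSE:P1(v=6,ok=F), VALIDATE:-, TRANSFORM:-, EMIT:-] out:-; in:P1
Tick 2: [PARSE:P2(v=19,ok=F), VALIDATE:P1(v=6,ok=F), TRANSFORM:-, EMIT:-] out:-; in:P2
Tick 3: [PARSE:P3(v=11,ok=F), VALIDATE:P2(v=19,ok=F), TRANSFORM:P1(v=0,ok=F), EMIT:-] out:-; in:P3
Tick 4: [PARSE:P4(v=6,ok=F), VALIDATE:P3(v=11,ok=F), TRANSFORM:P2(v=0,ok=F), EMIT:P1(v=0,ok=F)] out:-; in:P4
Emitted by tick 4: []

Answer: 0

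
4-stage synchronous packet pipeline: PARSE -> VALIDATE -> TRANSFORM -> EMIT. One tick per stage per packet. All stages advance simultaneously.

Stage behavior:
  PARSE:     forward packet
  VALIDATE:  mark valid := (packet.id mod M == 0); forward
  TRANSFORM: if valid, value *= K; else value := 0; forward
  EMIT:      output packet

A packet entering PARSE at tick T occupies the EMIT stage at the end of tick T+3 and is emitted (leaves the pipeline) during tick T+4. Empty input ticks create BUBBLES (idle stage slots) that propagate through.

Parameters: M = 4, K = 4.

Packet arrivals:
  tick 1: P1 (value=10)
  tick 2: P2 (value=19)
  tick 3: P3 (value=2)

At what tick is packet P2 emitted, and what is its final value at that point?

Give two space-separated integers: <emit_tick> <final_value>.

Tick 1: [PARSE:P1(v=10,ok=F), VALIDATE:-, TRANSFORM:-, EMIT:-] out:-; in:P1
Tick 2: [PARSE:P2(v=19,ok=F), VALIDATE:P1(v=10,ok=F), TRANSFORM:-, EMIT:-] out:-; in:P2
Tick 3: [PARSE:P3(v=2,ok=F), VALIDATE:P2(v=19,ok=F), TRANSFORM:P1(v=0,ok=F), EMIT:-] out:-; in:P3
Tick 4: [PARSE:-, VALIDATE:P3(v=2,ok=F), TRANSFORM:P2(v=0,ok=F), EMIT:P1(v=0,ok=F)] out:-; in:-
Tick 5: [PARSE:-, VALIDATE:-, TRANSFORM:P3(v=0,ok=F), EMIT:P2(v=0,ok=F)] out:P1(v=0); in:-
Tick 6: [PARSE:-, VALIDATE:-, TRANSFORM:-, EMIT:P3(v=0,ok=F)] out:P2(v=0); in:-
Tick 7: [PARSE:-, VALIDATE:-, TRANSFORM:-, EMIT:-] out:P3(v=0); in:-
P2: arrives tick 2, valid=False (id=2, id%4=2), emit tick 6, final value 0

Answer: 6 0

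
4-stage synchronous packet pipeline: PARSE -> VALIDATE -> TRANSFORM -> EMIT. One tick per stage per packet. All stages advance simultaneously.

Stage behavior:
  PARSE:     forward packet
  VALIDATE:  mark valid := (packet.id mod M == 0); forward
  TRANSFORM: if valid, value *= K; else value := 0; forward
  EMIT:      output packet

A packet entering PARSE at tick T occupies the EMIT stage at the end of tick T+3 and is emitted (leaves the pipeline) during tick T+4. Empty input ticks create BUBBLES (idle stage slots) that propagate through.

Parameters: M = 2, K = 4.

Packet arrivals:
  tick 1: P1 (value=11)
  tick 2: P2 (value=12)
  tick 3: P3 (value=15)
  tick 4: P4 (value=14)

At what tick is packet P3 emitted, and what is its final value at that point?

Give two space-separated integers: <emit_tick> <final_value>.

Tick 1: [PARSE:P1(v=11,ok=F), VALIDATE:-, TRANSFORM:-, EMIT:-] out:-; in:P1
Tick 2: [PARSE:P2(v=12,ok=F), VALIDATE:P1(v=11,ok=F), TRANSFORM:-, EMIT:-] out:-; in:P2
Tick 3: [PARSE:P3(v=15,ok=F), VALIDATE:P2(v=12,ok=T), TRANSFORM:P1(v=0,ok=F), EMIT:-] out:-; in:P3
Tick 4: [PARSE:P4(v=14,ok=F), VALIDATE:P3(v=15,ok=F), TRANSFORM:P2(v=48,ok=T), EMIT:P1(v=0,ok=F)] out:-; in:P4
Tick 5: [PARSE:-, VALIDATE:P4(v=14,ok=T), TRANSFORM:P3(v=0,ok=F), EMIT:P2(v=48,ok=T)] out:P1(v=0); in:-
Tick 6: [PARSE:-, VALIDATE:-, TRANSFORM:P4(v=56,ok=T), EMIT:P3(v=0,ok=F)] out:P2(v=48); in:-
Tick 7: [PARSE:-, VALIDATE:-, TRANSFORM:-, EMIT:P4(v=56,ok=T)] out:P3(v=0); in:-
Tick 8: [PARSE:-, VALIDATE:-, TRANSFORM:-, EMIT:-] out:P4(v=56); in:-
P3: arrives tick 3, valid=False (id=3, id%2=1), emit tick 7, final value 0

Answer: 7 0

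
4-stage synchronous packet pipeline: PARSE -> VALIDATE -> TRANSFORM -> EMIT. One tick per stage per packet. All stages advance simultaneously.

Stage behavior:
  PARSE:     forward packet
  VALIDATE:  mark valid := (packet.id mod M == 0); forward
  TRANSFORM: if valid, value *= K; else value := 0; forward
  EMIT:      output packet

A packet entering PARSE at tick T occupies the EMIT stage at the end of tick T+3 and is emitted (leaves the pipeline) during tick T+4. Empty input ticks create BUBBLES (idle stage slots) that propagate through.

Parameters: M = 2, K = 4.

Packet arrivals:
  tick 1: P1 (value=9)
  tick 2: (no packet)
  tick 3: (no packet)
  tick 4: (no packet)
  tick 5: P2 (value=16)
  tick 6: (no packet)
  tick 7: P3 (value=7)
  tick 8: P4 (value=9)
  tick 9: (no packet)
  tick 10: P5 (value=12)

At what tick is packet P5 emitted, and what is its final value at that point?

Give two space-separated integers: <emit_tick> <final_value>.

Answer: 14 0

Derivation:
Tick 1: [PARSE:P1(v=9,ok=F), VALIDATE:-, TRANSFORM:-, EMIT:-] out:-; in:P1
Tick 2: [PARSE:-, VALIDATE:P1(v=9,ok=F), TRANSFORM:-, EMIT:-] out:-; in:-
Tick 3: [PARSE:-, VALIDATE:-, TRANSFORM:P1(v=0,ok=F), EMIT:-] out:-; in:-
Tick 4: [PARSE:-, VALIDATE:-, TRANSFORM:-, EMIT:P1(v=0,ok=F)] out:-; in:-
Tick 5: [PARSE:P2(v=16,ok=F), VALIDATE:-, TRANSFORM:-, EMIT:-] out:P1(v=0); in:P2
Tick 6: [PARSE:-, VALIDATE:P2(v=16,ok=T), TRANSFORM:-, EMIT:-] out:-; in:-
Tick 7: [PARSE:P3(v=7,ok=F), VALIDATE:-, TRANSFORM:P2(v=64,ok=T), EMIT:-] out:-; in:P3
Tick 8: [PARSE:P4(v=9,ok=F), VALIDATE:P3(v=7,ok=F), TRANSFORM:-, EMIT:P2(v=64,ok=T)] out:-; in:P4
Tick 9: [PARSE:-, VALIDATE:P4(v=9,ok=T), TRANSFORM:P3(v=0,ok=F), EMIT:-] out:P2(v=64); in:-
Tick 10: [PARSE:P5(v=12,ok=F), VALIDATE:-, TRANSFORM:P4(v=36,ok=T), EMIT:P3(v=0,ok=F)] out:-; in:P5
Tick 11: [PARSE:-, VALIDATE:P5(v=12,ok=F), TRANSFORM:-, EMIT:P4(v=36,ok=T)] out:P3(v=0); in:-
Tick 12: [PARSE:-, VALIDATE:-, TRANSFORM:P5(v=0,ok=F), EMIT:-] out:P4(v=36); in:-
Tick 13: [PARSE:-, VALIDATE:-, TRANSFORM:-, EMIT:P5(v=0,ok=F)] out:-; in:-
Tick 14: [PARSE:-, VALIDATE:-, TRANSFORM:-, EMIT:-] out:P5(v=0); in:-
P5: arrives tick 10, valid=False (id=5, id%2=1), emit tick 14, final value 0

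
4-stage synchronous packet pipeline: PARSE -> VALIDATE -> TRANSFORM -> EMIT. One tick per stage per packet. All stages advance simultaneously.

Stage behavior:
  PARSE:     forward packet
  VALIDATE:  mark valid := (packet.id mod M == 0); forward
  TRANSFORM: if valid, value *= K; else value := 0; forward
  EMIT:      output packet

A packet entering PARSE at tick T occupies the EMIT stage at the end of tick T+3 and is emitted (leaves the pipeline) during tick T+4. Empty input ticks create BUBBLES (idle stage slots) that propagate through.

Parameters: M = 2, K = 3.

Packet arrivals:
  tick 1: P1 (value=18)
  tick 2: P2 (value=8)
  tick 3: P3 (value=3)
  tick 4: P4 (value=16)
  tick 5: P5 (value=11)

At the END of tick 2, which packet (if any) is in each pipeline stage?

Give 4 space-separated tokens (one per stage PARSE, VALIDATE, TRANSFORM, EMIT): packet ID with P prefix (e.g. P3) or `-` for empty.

Answer: P2 P1 - -

Derivation:
Tick 1: [PARSE:P1(v=18,ok=F), VALIDATE:-, TRANSFORM:-, EMIT:-] out:-; in:P1
Tick 2: [PARSE:P2(v=8,ok=F), VALIDATE:P1(v=18,ok=F), TRANSFORM:-, EMIT:-] out:-; in:P2
At end of tick 2: ['P2', 'P1', '-', '-']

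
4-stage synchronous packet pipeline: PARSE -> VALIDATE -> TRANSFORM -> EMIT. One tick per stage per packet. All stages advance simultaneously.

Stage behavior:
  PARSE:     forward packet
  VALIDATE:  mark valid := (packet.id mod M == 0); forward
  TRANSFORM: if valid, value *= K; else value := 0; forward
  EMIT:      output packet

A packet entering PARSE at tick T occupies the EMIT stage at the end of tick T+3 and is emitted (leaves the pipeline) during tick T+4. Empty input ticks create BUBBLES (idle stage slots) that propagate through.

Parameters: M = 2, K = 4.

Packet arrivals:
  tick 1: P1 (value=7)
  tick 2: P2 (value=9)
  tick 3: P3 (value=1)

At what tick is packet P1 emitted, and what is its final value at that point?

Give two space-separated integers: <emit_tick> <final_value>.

Tick 1: [PARSE:P1(v=7,ok=F), VALIDATE:-, TRANSFORM:-, EMIT:-] out:-; in:P1
Tick 2: [PARSE:P2(v=9,ok=F), VALIDATE:P1(v=7,ok=F), TRANSFORM:-, EMIT:-] out:-; in:P2
Tick 3: [PARSE:P3(v=1,ok=F), VALIDATE:P2(v=9,ok=T), TRANSFORM:P1(v=0,ok=F), EMIT:-] out:-; in:P3
Tick 4: [PARSE:-, VALIDATE:P3(v=1,ok=F), TRANSFORM:P2(v=36,ok=T), EMIT:P1(v=0,ok=F)] out:-; in:-
Tick 5: [PARSE:-, VALIDATE:-, TRANSFORM:P3(v=0,ok=F), EMIT:P2(v=36,ok=T)] out:P1(v=0); in:-
Tick 6: [PARSE:-, VALIDATE:-, TRANSFORM:-, EMIT:P3(v=0,ok=F)] out:P2(v=36); in:-
Tick 7: [PARSE:-, VALIDATE:-, TRANSFORM:-, EMIT:-] out:P3(v=0); in:-
P1: arrives tick 1, valid=False (id=1, id%2=1), emit tick 5, final value 0

Answer: 5 0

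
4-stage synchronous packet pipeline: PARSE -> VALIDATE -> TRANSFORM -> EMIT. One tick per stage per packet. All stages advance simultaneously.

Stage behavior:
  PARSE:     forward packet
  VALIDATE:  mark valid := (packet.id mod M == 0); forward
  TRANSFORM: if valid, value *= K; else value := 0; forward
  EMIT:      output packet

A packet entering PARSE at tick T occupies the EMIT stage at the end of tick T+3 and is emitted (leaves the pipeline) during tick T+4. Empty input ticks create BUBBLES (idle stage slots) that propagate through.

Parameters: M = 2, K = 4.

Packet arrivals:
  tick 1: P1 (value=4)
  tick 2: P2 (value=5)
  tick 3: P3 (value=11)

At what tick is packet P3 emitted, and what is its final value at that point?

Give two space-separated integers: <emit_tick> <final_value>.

Answer: 7 0

Derivation:
Tick 1: [PARSE:P1(v=4,ok=F), VALIDATE:-, TRANSFORM:-, EMIT:-] out:-; in:P1
Tick 2: [PARSE:P2(v=5,ok=F), VALIDATE:P1(v=4,ok=F), TRANSFORM:-, EMIT:-] out:-; in:P2
Tick 3: [PARSE:P3(v=11,ok=F), VALIDATE:P2(v=5,ok=T), TRANSFORM:P1(v=0,ok=F), EMIT:-] out:-; in:P3
Tick 4: [PARSE:-, VALIDATE:P3(v=11,ok=F), TRANSFORM:P2(v=20,ok=T), EMIT:P1(v=0,ok=F)] out:-; in:-
Tick 5: [PARSE:-, VALIDATE:-, TRANSFORM:P3(v=0,ok=F), EMIT:P2(v=20,ok=T)] out:P1(v=0); in:-
Tick 6: [PARSE:-, VALIDATE:-, TRANSFORM:-, EMIT:P3(v=0,ok=F)] out:P2(v=20); in:-
Tick 7: [PARSE:-, VALIDATE:-, TRANSFORM:-, EMIT:-] out:P3(v=0); in:-
P3: arrives tick 3, valid=False (id=3, id%2=1), emit tick 7, final value 0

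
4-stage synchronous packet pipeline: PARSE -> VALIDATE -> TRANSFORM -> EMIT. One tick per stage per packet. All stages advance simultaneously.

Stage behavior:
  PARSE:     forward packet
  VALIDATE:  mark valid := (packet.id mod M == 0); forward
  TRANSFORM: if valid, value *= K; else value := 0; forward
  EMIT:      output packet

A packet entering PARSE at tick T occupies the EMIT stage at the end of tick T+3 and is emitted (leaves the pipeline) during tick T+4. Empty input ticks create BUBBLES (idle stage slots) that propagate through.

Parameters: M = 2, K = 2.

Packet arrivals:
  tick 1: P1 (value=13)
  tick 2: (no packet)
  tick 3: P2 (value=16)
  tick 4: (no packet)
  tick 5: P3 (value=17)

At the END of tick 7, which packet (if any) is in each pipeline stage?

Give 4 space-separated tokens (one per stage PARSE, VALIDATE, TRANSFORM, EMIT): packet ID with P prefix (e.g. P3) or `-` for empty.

Answer: - - P3 -

Derivation:
Tick 1: [PARSE:P1(v=13,ok=F), VALIDATE:-, TRANSFORM:-, EMIT:-] out:-; in:P1
Tick 2: [PARSE:-, VALIDATE:P1(v=13,ok=F), TRANSFORM:-, EMIT:-] out:-; in:-
Tick 3: [PARSE:P2(v=16,ok=F), VALIDATE:-, TRANSFORM:P1(v=0,ok=F), EMIT:-] out:-; in:P2
Tick 4: [PARSE:-, VALIDATE:P2(v=16,ok=T), TRANSFORM:-, EMIT:P1(v=0,ok=F)] out:-; in:-
Tick 5: [PARSE:P3(v=17,ok=F), VALIDATE:-, TRANSFORM:P2(v=32,ok=T), EMIT:-] out:P1(v=0); in:P3
Tick 6: [PARSE:-, VALIDATE:P3(v=17,ok=F), TRANSFORM:-, EMIT:P2(v=32,ok=T)] out:-; in:-
Tick 7: [PARSE:-, VALIDATE:-, TRANSFORM:P3(v=0,ok=F), EMIT:-] out:P2(v=32); in:-
At end of tick 7: ['-', '-', 'P3', '-']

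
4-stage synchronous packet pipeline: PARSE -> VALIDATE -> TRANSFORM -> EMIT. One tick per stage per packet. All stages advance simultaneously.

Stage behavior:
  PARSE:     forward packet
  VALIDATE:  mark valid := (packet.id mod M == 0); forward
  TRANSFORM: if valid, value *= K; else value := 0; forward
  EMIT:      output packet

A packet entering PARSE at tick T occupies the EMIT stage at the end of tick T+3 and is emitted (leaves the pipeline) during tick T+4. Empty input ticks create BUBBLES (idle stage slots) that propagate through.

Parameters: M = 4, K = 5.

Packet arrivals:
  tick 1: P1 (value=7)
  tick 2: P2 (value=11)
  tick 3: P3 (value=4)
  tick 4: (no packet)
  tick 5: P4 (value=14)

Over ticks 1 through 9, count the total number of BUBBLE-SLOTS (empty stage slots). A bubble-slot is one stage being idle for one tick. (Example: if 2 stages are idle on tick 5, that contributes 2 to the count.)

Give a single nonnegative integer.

Answer: 20

Derivation:
Tick 1: [PARSE:P1(v=7,ok=F), VALIDATE:-, TRANSFORM:-, EMIT:-] out:-; bubbles=3
Tick 2: [PARSE:P2(v=11,ok=F), VALIDATE:P1(v=7,ok=F), TRANSFORM:-, EMIT:-] out:-; bubbles=2
Tick 3: [PARSE:P3(v=4,ok=F), VALIDATE:P2(v=11,ok=F), TRANSFORM:P1(v=0,ok=F), EMIT:-] out:-; bubbles=1
Tick 4: [PARSE:-, VALIDATE:P3(v=4,ok=F), TRANSFORM:P2(v=0,ok=F), EMIT:P1(v=0,ok=F)] out:-; bubbles=1
Tick 5: [PARSE:P4(v=14,ok=F), VALIDATE:-, TRANSFORM:P3(v=0,ok=F), EMIT:P2(v=0,ok=F)] out:P1(v=0); bubbles=1
Tick 6: [PARSE:-, VALIDATE:P4(v=14,ok=T), TRANSFORM:-, EMIT:P3(v=0,ok=F)] out:P2(v=0); bubbles=2
Tick 7: [PARSE:-, VALIDATE:-, TRANSFORM:P4(v=70,ok=T), EMIT:-] out:P3(v=0); bubbles=3
Tick 8: [PARSE:-, VALIDATE:-, TRANSFORM:-, EMIT:P4(v=70,ok=T)] out:-; bubbles=3
Tick 9: [PARSE:-, VALIDATE:-, TRANSFORM:-, EMIT:-] out:P4(v=70); bubbles=4
Total bubble-slots: 20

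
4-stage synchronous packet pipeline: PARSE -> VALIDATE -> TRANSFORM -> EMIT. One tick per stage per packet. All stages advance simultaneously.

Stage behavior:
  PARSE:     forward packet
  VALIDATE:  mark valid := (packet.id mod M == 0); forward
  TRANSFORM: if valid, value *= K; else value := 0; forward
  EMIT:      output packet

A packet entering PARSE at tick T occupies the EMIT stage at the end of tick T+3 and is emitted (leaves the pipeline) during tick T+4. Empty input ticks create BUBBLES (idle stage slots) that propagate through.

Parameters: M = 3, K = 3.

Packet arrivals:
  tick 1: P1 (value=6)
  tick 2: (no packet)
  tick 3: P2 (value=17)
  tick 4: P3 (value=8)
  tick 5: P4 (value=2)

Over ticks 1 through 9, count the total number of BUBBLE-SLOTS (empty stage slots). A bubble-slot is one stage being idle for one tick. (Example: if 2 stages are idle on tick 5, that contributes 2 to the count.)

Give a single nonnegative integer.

Tick 1: [PARSE:P1(v=6,ok=F), VALIDATE:-, TRANSFORM:-, EMIT:-] out:-; bubbles=3
Tick 2: [PARSE:-, VALIDATE:P1(v=6,ok=F), TRANSFORM:-, EMIT:-] out:-; bubbles=3
Tick 3: [PARSE:P2(v=17,ok=F), VALIDATE:-, TRANSFORM:P1(v=0,ok=F), EMIT:-] out:-; bubbles=2
Tick 4: [PARSE:P3(v=8,ok=F), VALIDATE:P2(v=17,ok=F), TRANSFORM:-, EMIT:P1(v=0,ok=F)] out:-; bubbles=1
Tick 5: [PARSE:P4(v=2,ok=F), VALIDATE:P3(v=8,ok=T), TRANSFORM:P2(v=0,ok=F), EMIT:-] out:P1(v=0); bubbles=1
Tick 6: [PARSE:-, VALIDATE:P4(v=2,ok=F), TRANSFORM:P3(v=24,ok=T), EMIT:P2(v=0,ok=F)] out:-; bubbles=1
Tick 7: [PARSE:-, VALIDATE:-, TRANSFORM:P4(v=0,ok=F), EMIT:P3(v=24,ok=T)] out:P2(v=0); bubbles=2
Tick 8: [PARSE:-, VALIDATE:-, TRANSFORM:-, EMIT:P4(v=0,ok=F)] out:P3(v=24); bubbles=3
Tick 9: [PARSE:-, VALIDATE:-, TRANSFORM:-, EMIT:-] out:P4(v=0); bubbles=4
Total bubble-slots: 20

Answer: 20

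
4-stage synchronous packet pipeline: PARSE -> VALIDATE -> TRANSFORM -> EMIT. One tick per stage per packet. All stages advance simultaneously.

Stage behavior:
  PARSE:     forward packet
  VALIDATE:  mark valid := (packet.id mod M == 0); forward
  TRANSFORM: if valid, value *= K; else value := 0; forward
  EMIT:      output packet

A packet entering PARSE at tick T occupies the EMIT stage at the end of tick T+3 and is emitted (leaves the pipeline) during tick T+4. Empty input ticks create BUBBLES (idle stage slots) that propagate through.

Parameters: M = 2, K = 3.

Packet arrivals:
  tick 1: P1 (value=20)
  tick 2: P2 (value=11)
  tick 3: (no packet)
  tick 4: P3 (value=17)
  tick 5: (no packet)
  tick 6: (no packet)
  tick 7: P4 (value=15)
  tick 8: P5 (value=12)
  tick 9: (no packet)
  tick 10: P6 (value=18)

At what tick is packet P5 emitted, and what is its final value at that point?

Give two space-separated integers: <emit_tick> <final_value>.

Answer: 12 0

Derivation:
Tick 1: [PARSE:P1(v=20,ok=F), VALIDATE:-, TRANSFORM:-, EMIT:-] out:-; in:P1
Tick 2: [PARSE:P2(v=11,ok=F), VALIDATE:P1(v=20,ok=F), TRANSFORM:-, EMIT:-] out:-; in:P2
Tick 3: [PARSE:-, VALIDATE:P2(v=11,ok=T), TRANSFORM:P1(v=0,ok=F), EMIT:-] out:-; in:-
Tick 4: [PARSE:P3(v=17,ok=F), VALIDATE:-, TRANSFORM:P2(v=33,ok=T), EMIT:P1(v=0,ok=F)] out:-; in:P3
Tick 5: [PARSE:-, VALIDATE:P3(v=17,ok=F), TRANSFORM:-, EMIT:P2(v=33,ok=T)] out:P1(v=0); in:-
Tick 6: [PARSE:-, VALIDATE:-, TRANSFORM:P3(v=0,ok=F), EMIT:-] out:P2(v=33); in:-
Tick 7: [PARSE:P4(v=15,ok=F), VALIDATE:-, TRANSFORM:-, EMIT:P3(v=0,ok=F)] out:-; in:P4
Tick 8: [PARSE:P5(v=12,ok=F), VALIDATE:P4(v=15,ok=T), TRANSFORM:-, EMIT:-] out:P3(v=0); in:P5
Tick 9: [PARSE:-, VALIDATE:P5(v=12,ok=F), TRANSFORM:P4(v=45,ok=T), EMIT:-] out:-; in:-
Tick 10: [PARSE:P6(v=18,ok=F), VALIDATE:-, TRANSFORM:P5(v=0,ok=F), EMIT:P4(v=45,ok=T)] out:-; in:P6
Tick 11: [PARSE:-, VALIDATE:P6(v=18,ok=T), TRANSFORM:-, EMIT:P5(v=0,ok=F)] out:P4(v=45); in:-
Tick 12: [PARSE:-, VALIDATE:-, TRANSFORM:P6(v=54,ok=T), EMIT:-] out:P5(v=0); in:-
Tick 13: [PARSE:-, VALIDATE:-, TRANSFORM:-, EMIT:P6(v=54,ok=T)] out:-; in:-
Tick 14: [PARSE:-, VALIDATE:-, TRANSFORM:-, EMIT:-] out:P6(v=54); in:-
P5: arrives tick 8, valid=False (id=5, id%2=1), emit tick 12, final value 0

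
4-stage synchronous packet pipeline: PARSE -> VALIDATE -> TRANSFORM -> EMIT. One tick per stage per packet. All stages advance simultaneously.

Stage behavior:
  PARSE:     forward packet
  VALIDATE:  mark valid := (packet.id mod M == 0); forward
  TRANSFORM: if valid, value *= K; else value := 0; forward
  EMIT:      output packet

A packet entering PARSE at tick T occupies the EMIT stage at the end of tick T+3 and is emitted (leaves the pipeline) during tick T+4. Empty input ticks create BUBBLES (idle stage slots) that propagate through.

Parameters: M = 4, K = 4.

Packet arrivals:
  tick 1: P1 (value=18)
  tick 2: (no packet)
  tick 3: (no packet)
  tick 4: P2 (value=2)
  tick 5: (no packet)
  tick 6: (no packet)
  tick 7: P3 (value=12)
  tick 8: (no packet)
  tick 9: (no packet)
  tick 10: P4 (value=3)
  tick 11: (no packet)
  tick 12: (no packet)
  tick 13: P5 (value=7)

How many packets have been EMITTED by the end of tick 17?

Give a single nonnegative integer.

Tick 1: [PARSE:P1(v=18,ok=F), VALIDATE:-, TRANSFORM:-, EMIT:-] out:-; in:P1
Tick 2: [PARSE:-, VALIDATE:P1(v=18,ok=F), TRANSFORM:-, EMIT:-] out:-; in:-
Tick 3: [PARSE:-, VALIDATE:-, TRANSFORM:P1(v=0,ok=F), EMIT:-] out:-; in:-
Tick 4: [PARSE:P2(v=2,ok=F), VALIDATE:-, TRANSFORM:-, EMIT:P1(v=0,ok=F)] out:-; in:P2
Tick 5: [PARSE:-, VALIDATE:P2(v=2,ok=F), TRANSFORM:-, EMIT:-] out:P1(v=0); in:-
Tick 6: [PARSE:-, VALIDATE:-, TRANSFORM:P2(v=0,ok=F), EMIT:-] out:-; in:-
Tick 7: [PARSE:P3(v=12,ok=F), VALIDATE:-, TRANSFORM:-, EMIT:P2(v=0,ok=F)] out:-; in:P3
Tick 8: [PARSE:-, VALIDATE:P3(v=12,ok=F), TRANSFORM:-, EMIT:-] out:P2(v=0); in:-
Tick 9: [PARSE:-, VALIDATE:-, TRANSFORM:P3(v=0,ok=F), EMIT:-] out:-; in:-
Tick 10: [PARSE:P4(v=3,ok=F), VALIDATE:-, TRANSFORM:-, EMIT:P3(v=0,ok=F)] out:-; in:P4
Tick 11: [PARSE:-, VALIDATE:P4(v=3,ok=T), TRANSFORM:-, EMIT:-] out:P3(v=0); in:-
Tick 12: [PARSE:-, VALIDATE:-, TRANSFORM:P4(v=12,ok=T), EMIT:-] out:-; in:-
Tick 13: [PARSE:P5(v=7,ok=F), VALIDATE:-, TRANSFORM:-, EMIT:P4(v=12,ok=T)] out:-; in:P5
Tick 14: [PARSE:-, VALIDATE:P5(v=7,ok=F), TRANSFORM:-, EMIT:-] out:P4(v=12); in:-
Tick 15: [PARSE:-, VALIDATE:-, TRANSFORM:P5(v=0,ok=F), EMIT:-] out:-; in:-
Tick 16: [PARSE:-, VALIDATE:-, TRANSFORM:-, EMIT:P5(v=0,ok=F)] out:-; in:-
Tick 17: [PARSE:-, VALIDATE:-, TRANSFORM:-, EMIT:-] out:P5(v=0); in:-
Emitted by tick 17: ['P1', 'P2', 'P3', 'P4', 'P5']

Answer: 5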